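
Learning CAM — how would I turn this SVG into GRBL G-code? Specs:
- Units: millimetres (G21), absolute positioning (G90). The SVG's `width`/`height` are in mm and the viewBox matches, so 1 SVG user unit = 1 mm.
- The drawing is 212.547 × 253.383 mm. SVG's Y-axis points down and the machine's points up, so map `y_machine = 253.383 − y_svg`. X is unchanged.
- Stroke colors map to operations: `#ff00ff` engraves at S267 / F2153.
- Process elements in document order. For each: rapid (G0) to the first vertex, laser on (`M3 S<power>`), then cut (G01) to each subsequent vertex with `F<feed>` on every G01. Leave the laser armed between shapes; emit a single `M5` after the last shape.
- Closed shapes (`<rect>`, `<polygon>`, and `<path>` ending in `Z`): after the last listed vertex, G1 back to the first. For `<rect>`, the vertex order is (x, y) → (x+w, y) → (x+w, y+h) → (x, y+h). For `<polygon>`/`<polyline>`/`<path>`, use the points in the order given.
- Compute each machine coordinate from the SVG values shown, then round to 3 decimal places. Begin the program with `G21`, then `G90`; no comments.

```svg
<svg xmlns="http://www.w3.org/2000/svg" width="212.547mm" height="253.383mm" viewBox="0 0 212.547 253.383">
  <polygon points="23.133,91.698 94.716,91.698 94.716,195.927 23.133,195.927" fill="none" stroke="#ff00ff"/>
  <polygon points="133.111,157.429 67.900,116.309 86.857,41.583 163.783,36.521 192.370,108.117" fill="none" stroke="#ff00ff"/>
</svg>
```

1 u = 1 mm; y_m = 253.383 − y.

[1] `<polygon>` rectangle, #ff00ff→engrave S267 F2153: (23.133,161.685) → (94.716,161.685) → (94.716,57.456) → (23.133,57.456) → (23.133,161.685) (closed)

[2] `<polygon>` regular polygon, #ff00ff→engrave S267 F2153: (133.111,95.954) → (67.900,137.074) → (86.857,211.800) → (163.783,216.862) → (192.370,145.266) → (133.111,95.954) (closed)

G21
G90
G0 X23.133 Y161.685
M3 S267
G01 X94.716 Y161.685 F2153
G01 X94.716 Y57.456 F2153
G01 X23.133 Y57.456 F2153
G01 X23.133 Y161.685 F2153
G0 X133.111 Y95.954
M3 S267
G01 X67.900 Y137.074 F2153
G01 X86.857 Y211.800 F2153
G01 X163.783 Y216.862 F2153
G01 X192.370 Y145.266 F2153
G01 X133.111 Y95.954 F2153
M5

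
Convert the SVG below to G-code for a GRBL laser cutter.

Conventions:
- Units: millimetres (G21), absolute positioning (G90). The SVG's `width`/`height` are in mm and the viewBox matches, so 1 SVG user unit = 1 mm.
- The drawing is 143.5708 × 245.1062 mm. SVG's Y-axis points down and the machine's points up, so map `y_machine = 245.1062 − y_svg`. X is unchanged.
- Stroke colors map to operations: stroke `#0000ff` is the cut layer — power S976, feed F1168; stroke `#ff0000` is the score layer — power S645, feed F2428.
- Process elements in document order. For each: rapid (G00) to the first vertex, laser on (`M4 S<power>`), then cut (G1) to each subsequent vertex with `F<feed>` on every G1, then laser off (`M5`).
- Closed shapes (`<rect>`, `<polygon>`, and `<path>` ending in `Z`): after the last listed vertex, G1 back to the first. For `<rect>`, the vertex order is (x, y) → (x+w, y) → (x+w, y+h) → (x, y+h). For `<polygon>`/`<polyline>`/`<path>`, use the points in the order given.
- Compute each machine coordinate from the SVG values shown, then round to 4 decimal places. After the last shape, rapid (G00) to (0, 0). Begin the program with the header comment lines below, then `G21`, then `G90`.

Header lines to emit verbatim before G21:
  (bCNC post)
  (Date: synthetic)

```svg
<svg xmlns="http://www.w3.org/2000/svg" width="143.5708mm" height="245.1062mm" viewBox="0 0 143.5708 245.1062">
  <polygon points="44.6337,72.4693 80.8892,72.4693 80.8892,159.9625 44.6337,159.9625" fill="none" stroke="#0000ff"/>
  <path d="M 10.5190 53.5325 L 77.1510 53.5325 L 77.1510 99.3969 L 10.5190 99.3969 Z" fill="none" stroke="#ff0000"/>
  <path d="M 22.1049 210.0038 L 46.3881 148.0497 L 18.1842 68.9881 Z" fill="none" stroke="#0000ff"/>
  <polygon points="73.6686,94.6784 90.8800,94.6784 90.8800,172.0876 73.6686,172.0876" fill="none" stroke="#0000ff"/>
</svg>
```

1 u = 1 mm; y_m = 245.1062 − y.

[1] `<polygon>` rectangle, #0000ff→cut S976 F1168: (44.6337,172.6369) → (80.8892,172.6369) → (80.8892,85.1437) → (44.6337,85.1437) → (44.6337,172.6369) (closed)

[2] `<path>` rectangle, #ff0000→score S645 F2428: (10.5190,191.5737) → (77.1510,191.5737) → (77.1510,145.7093) → (10.5190,145.7093) → (10.5190,191.5737) (closed)

[3] `<path>` closed polygon, #0000ff→cut S976 F1168: (22.1049,35.1024) → (46.3881,97.0565) → (18.1842,176.1181) → (22.1049,35.1024) (closed)

[4] `<polygon>` rectangle, #0000ff→cut S976 F1168: (73.6686,150.4278) → (90.8800,150.4278) → (90.8800,73.0186) → (73.6686,73.0186) → (73.6686,150.4278) (closed)

(bCNC post)
(Date: synthetic)
G21
G90
G00 X44.6337 Y172.6369
M4 S976
G1 X80.8892 Y172.6369 F1168
G1 X80.8892 Y85.1437 F1168
G1 X44.6337 Y85.1437 F1168
G1 X44.6337 Y172.6369 F1168
M5
G00 X10.5190 Y191.5737
M4 S645
G1 X77.1510 Y191.5737 F2428
G1 X77.1510 Y145.7093 F2428
G1 X10.5190 Y145.7093 F2428
G1 X10.5190 Y191.5737 F2428
M5
G00 X22.1049 Y35.1024
M4 S976
G1 X46.3881 Y97.0565 F1168
G1 X18.1842 Y176.1181 F1168
G1 X22.1049 Y35.1024 F1168
M5
G00 X73.6686 Y150.4278
M4 S976
G1 X90.8800 Y150.4278 F1168
G1 X90.8800 Y73.0186 F1168
G1 X73.6686 Y73.0186 F1168
G1 X73.6686 Y150.4278 F1168
M5
G00 X0.0000 Y0.0000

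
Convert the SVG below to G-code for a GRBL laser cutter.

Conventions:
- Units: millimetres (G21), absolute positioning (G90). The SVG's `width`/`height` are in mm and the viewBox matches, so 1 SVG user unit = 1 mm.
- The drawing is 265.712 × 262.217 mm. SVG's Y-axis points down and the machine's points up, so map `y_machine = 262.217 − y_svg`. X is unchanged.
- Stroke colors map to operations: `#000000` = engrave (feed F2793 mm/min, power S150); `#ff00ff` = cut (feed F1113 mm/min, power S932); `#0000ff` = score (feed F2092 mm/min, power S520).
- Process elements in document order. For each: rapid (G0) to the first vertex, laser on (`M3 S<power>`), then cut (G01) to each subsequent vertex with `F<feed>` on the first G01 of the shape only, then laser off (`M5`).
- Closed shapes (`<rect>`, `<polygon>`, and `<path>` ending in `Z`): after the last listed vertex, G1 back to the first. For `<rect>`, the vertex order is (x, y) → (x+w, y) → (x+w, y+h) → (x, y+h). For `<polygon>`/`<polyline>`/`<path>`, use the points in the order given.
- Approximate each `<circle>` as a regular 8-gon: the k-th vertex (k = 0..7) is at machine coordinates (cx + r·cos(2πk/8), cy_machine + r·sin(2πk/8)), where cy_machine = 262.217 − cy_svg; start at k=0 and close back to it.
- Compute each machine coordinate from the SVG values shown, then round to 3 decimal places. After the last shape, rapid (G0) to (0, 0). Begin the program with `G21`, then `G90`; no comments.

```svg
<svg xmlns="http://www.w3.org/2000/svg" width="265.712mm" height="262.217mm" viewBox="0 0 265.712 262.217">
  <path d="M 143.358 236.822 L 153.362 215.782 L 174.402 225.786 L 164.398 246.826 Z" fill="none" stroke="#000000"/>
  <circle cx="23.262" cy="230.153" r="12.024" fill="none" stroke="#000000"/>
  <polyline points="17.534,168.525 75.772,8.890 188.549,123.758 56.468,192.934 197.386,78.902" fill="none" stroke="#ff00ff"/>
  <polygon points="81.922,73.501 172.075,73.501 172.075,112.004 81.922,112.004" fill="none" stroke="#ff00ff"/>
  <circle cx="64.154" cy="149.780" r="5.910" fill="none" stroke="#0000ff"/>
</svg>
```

G21
G90
G0 X143.358 Y25.395
M3 S150
G01 X153.362 Y46.435 F2793
G01 X174.402 Y36.431
G01 X164.398 Y15.391
G01 X143.358 Y25.395
M5
G0 X35.286 Y32.064
M3 S150
G01 X31.764 Y40.566 F2793
G01 X23.262 Y44.088
G01 X14.760 Y40.566
G01 X11.238 Y32.064
G01 X14.760 Y23.562
G01 X23.262 Y20.040
G01 X31.764 Y23.562
G01 X35.286 Y32.064
M5
G0 X17.534 Y93.692
M3 S932
G01 X75.772 Y253.327 F1113
G01 X188.549 Y138.459
G01 X56.468 Y69.283
G01 X197.386 Y183.315
M5
G0 X81.922 Y188.716
M3 S932
G01 X172.075 Y188.716 F1113
G01 X172.075 Y150.213
G01 X81.922 Y150.213
G01 X81.922 Y188.716
M5
G0 X70.064 Y112.437
M3 S520
G01 X68.333 Y116.616 F2092
G01 X64.154 Y118.347
G01 X59.975 Y116.616
G01 X58.244 Y112.437
G01 X59.975 Y108.258
G01 X64.154 Y106.527
G01 X68.333 Y108.258
G01 X70.064 Y112.437
M5
G0 X0.000 Y0.000

Since the viewBox matches the mm dimensions, user units are millimetres directly. The only transform is the Y-flip y_m = 262.217 − y_svg.

Shape 1 is a regular polygon drawn with `<path>`. Its stroke #000000 means engrave at S150, F2793. After flipping Y the toolpath is (143.358,25.395) → (153.362,46.435) → (174.402,36.431) → (164.398,15.391) → (143.358,25.395), returning to the start.

Shape 2 is a circle drawn with `<circle>`. Its stroke #000000 means engrave at S150, F2793. After flipping Y the toolpath is (35.286,32.064) → (31.764,40.566) → (23.262,44.088) → (14.760,40.566) → (11.238,32.064) → (14.760,23.562) → (23.262,20.040) → (31.764,23.562) → (35.286,32.064), returning to the start.

Shape 3 is a open polyline drawn with `<polyline>`. Its stroke #ff00ff means cut at S932, F1113. After flipping Y the toolpath is (17.534,93.692) → (75.772,253.327) → (188.549,138.459) → (56.468,69.283) → (197.386,183.315).

Shape 4 is a rectangle drawn with `<polygon>`. Its stroke #ff00ff means cut at S932, F1113. After flipping Y the toolpath is (81.922,188.716) → (172.075,188.716) → (172.075,150.213) → (81.922,150.213) → (81.922,188.716), returning to the start.

Shape 5 is a circle drawn with `<circle>`. Its stroke #0000ff means score at S520, F2092. After flipping Y the toolpath is (70.064,112.437) → (68.333,116.616) → (64.154,118.347) → (59.975,116.616) → (58.244,112.437) → (59.975,108.258) → (64.154,106.527) → (68.333,108.258) → (70.064,112.437), returning to the start.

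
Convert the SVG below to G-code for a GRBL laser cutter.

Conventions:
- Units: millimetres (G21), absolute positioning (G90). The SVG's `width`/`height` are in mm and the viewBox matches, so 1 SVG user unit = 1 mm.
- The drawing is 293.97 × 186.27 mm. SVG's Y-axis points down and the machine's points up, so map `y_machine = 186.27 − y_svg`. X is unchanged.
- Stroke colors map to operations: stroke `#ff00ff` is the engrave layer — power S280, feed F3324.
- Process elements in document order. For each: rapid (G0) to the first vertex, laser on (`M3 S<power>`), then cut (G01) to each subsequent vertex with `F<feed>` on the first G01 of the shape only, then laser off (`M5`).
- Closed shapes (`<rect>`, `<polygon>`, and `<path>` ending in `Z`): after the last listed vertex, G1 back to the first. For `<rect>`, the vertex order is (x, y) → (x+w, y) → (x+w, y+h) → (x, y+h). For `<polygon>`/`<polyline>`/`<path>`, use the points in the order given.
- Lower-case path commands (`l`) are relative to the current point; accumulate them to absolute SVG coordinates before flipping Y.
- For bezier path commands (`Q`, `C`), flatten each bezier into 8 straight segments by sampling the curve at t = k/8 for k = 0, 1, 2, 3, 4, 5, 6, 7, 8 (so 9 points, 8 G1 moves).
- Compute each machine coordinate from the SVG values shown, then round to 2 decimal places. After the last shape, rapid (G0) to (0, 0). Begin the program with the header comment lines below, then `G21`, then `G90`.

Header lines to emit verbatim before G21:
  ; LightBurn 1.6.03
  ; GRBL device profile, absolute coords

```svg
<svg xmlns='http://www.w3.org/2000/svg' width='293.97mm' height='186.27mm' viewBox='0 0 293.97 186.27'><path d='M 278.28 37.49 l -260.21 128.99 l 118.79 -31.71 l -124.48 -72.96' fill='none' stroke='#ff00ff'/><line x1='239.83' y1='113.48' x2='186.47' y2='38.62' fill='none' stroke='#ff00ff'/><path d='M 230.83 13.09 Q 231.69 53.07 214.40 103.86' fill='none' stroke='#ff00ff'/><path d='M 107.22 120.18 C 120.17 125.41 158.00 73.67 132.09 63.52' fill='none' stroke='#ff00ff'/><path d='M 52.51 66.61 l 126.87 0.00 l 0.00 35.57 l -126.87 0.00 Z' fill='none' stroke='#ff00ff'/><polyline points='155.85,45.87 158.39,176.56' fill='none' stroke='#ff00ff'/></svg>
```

Since the viewBox matches the mm dimensions, user units are millimetres directly. The only transform is the Y-flip y_m = 186.27 − y_svg.

Shape 1 is a open polyline drawn with `<path>`. Its stroke #ff00ff means engrave at S280, F3324. After flipping Y the toolpath is (278.28,148.78) → (18.07,19.79) → (136.86,51.50) → (12.38,124.46).

Shape 2 is a line segment drawn with `<line>`. Its stroke #ff00ff means engrave at S280, F3324. After flipping Y the toolpath is (239.83,72.79) → (186.47,147.65).

Shape 3 is a quadratic bezier drawn with `<path>`. Its stroke #ff00ff means engrave at S280, F3324. After flipping Y the toolpath is (230.83,173.18) → (230.76,163.02) → (230.13,152.51) → (228.92,141.67) → (227.15,130.50) → (224.82,118.98) → (221.91,107.13) → (218.44,94.94) → (214.40,82.41).

Shape 4 is a cubic bezier drawn with `<path>`. Its stroke #ff00ff means engrave at S280, F3324. After flipping Y the toolpath is (107.22,66.09) → (113.07,66.61) → (120.21,71.31) → (127.61,79.04) → (134.23,88.65) → (139.02,98.98) → (140.96,108.88) → (138.99,117.19) → (132.09,122.75).

Shape 5 is a rectangle drawn with `<path>`. Its stroke #ff00ff means engrave at S280, F3324. After flipping Y the toolpath is (52.51,119.66) → (179.38,119.66) → (179.38,84.09) → (52.51,84.09) → (52.51,119.66), returning to the start.

Shape 6 is a line segment drawn with `<polyline>`. Its stroke #ff00ff means engrave at S280, F3324. After flipping Y the toolpath is (155.85,140.40) → (158.39,9.71).

; LightBurn 1.6.03
; GRBL device profile, absolute coords
G21
G90
G0 X278.28 Y148.78
M3 S280
G01 X18.07 Y19.79 F3324
G01 X136.86 Y51.50
G01 X12.38 Y124.46
M5
G0 X239.83 Y72.79
M3 S280
G01 X186.47 Y147.65 F3324
M5
G0 X230.83 Y173.18
M3 S280
G01 X230.76 Y163.02 F3324
G01 X230.13 Y152.51
G01 X228.92 Y141.67
G01 X227.15 Y130.50
G01 X224.82 Y118.98
G01 X221.91 Y107.13
G01 X218.44 Y94.94
G01 X214.40 Y82.41
M5
G0 X107.22 Y66.09
M3 S280
G01 X113.07 Y66.61 F3324
G01 X120.21 Y71.31
G01 X127.61 Y79.04
G01 X134.23 Y88.65
G01 X139.02 Y98.98
G01 X140.96 Y108.88
G01 X138.99 Y117.19
G01 X132.09 Y122.75
M5
G0 X52.51 Y119.66
M3 S280
G01 X179.38 Y119.66 F3324
G01 X179.38 Y84.09
G01 X52.51 Y84.09
G01 X52.51 Y119.66
M5
G0 X155.85 Y140.40
M3 S280
G01 X158.39 Y9.71 F3324
M5
G0 X0.00 Y0.00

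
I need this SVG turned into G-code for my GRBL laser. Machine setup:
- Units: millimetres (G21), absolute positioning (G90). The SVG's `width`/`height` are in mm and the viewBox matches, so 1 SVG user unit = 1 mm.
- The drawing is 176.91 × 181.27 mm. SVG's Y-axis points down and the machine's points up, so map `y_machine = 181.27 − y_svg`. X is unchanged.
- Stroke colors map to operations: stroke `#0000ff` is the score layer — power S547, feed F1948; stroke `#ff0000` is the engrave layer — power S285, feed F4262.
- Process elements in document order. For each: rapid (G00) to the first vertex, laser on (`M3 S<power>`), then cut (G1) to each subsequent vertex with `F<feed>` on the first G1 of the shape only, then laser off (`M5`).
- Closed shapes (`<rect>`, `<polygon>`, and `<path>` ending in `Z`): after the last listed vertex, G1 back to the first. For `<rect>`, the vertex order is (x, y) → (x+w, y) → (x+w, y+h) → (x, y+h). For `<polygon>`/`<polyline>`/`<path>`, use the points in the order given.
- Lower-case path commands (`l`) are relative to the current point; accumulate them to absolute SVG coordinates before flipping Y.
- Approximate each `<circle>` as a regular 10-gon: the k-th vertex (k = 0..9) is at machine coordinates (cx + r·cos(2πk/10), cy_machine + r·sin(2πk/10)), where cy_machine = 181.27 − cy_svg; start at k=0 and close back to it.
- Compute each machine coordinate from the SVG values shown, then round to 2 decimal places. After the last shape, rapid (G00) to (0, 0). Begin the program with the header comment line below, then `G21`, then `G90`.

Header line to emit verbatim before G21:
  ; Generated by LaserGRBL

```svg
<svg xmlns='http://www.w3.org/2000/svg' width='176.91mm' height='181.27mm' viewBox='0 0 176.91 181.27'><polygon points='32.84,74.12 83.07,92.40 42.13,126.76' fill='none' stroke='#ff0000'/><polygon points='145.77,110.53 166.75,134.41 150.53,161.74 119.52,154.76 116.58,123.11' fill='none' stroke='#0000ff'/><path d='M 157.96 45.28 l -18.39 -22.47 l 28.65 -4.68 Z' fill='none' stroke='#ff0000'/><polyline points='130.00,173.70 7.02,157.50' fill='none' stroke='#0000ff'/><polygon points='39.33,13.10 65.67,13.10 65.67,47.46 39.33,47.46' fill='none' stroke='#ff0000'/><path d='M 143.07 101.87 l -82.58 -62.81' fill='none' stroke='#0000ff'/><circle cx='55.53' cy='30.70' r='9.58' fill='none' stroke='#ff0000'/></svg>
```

viewBox `0 0 176.91 181.27` with mm width/height → 1 unit = 1 mm. Flip: y_m = 181.27 − y_svg.

**Shape 1** — `<polygon>` regular polygon, stroke `#ff0000` → engrave (S285, F4262). Machine vertices: (32.84,107.15) → (83.07,88.87) → (42.13,54.51) → (32.84,107.15). Closed: final G1 returns to the first vertex.

**Shape 2** — `<polygon>` regular polygon, stroke `#0000ff` → score (S547, F1948). Machine vertices: (145.77,70.74) → (166.75,46.86) → (150.53,19.53) → (119.52,26.51) → (116.58,58.16) → (145.77,70.74). Closed: final G1 returns to the first vertex.

**Shape 3** — `<path>` regular polygon, stroke `#ff0000` → engrave (S285, F4262). Machine vertices: (157.96,135.99) → (139.57,158.46) → (168.22,163.14) → (157.96,135.99). Closed: final G1 returns to the first vertex.

**Shape 4** — `<polyline>` line segment, stroke `#0000ff` → score (S547, F1948). Machine vertices: (130.00,7.57) → (7.02,23.77). Open path.

**Shape 5** — `<polygon>` rectangle, stroke `#ff0000` → engrave (S285, F4262). Machine vertices: (39.33,168.17) → (65.67,168.17) → (65.67,133.81) → (39.33,133.81) → (39.33,168.17). Closed: final G1 returns to the first vertex.

**Shape 6** — `<path>` line segment, stroke `#0000ff` → score (S547, F1948). Machine vertices: (143.07,79.40) → (60.49,142.21). Open path.

**Shape 7** — `<circle>` circle, stroke `#ff0000` → engrave (S285, F4262). Machine vertices: (65.11,150.57) → (63.28,156.20) → (58.49,159.68) → (52.57,159.68) → (47.78,156.20) → (45.95,150.57) → (47.78,144.94) → (52.57,141.46) → (58.49,141.46) → (63.28,144.94) → (65.11,150.57). Closed: final G1 returns to the first vertex.

; Generated by LaserGRBL
G21
G90
G00 X32.84 Y107.15
M3 S285
G1 X83.07 Y88.87 F4262
G1 X42.13 Y54.51
G1 X32.84 Y107.15
M5
G00 X145.77 Y70.74
M3 S547
G1 X166.75 Y46.86 F1948
G1 X150.53 Y19.53
G1 X119.52 Y26.51
G1 X116.58 Y58.16
G1 X145.77 Y70.74
M5
G00 X157.96 Y135.99
M3 S285
G1 X139.57 Y158.46 F4262
G1 X168.22 Y163.14
G1 X157.96 Y135.99
M5
G00 X130.00 Y7.57
M3 S547
G1 X7.02 Y23.77 F1948
M5
G00 X39.33 Y168.17
M3 S285
G1 X65.67 Y168.17 F4262
G1 X65.67 Y133.81
G1 X39.33 Y133.81
G1 X39.33 Y168.17
M5
G00 X143.07 Y79.40
M3 S547
G1 X60.49 Y142.21 F1948
M5
G00 X65.11 Y150.57
M3 S285
G1 X63.28 Y156.20 F4262
G1 X58.49 Y159.68
G1 X52.57 Y159.68
G1 X47.78 Y156.20
G1 X45.95 Y150.57
G1 X47.78 Y144.94
G1 X52.57 Y141.46
G1 X58.49 Y141.46
G1 X63.28 Y144.94
G1 X65.11 Y150.57
M5
G00 X0.00 Y0.00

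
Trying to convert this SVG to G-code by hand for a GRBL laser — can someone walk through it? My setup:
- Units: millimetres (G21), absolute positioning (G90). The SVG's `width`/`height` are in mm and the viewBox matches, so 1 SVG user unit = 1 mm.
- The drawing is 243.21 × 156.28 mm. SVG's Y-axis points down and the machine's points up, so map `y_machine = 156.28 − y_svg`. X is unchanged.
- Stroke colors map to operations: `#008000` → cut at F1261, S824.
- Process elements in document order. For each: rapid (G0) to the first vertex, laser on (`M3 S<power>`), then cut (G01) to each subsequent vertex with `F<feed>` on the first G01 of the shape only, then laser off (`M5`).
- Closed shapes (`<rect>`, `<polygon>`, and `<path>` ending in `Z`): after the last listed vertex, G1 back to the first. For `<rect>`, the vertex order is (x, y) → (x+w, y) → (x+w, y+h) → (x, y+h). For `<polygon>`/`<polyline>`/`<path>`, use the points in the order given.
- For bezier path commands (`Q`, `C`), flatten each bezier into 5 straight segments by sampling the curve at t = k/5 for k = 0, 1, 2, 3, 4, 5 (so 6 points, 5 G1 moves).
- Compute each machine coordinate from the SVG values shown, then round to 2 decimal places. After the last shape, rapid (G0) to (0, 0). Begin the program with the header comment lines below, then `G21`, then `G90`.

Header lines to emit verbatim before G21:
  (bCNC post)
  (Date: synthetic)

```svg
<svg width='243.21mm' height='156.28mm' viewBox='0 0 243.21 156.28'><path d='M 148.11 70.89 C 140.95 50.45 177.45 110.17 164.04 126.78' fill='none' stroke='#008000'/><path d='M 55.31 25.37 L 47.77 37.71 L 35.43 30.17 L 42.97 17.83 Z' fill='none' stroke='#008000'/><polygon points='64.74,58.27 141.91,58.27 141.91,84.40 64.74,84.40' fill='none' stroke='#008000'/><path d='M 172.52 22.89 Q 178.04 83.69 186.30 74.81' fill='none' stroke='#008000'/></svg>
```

(bCNC post)
(Date: synthetic)
G21
G90
G0 X148.11 Y85.39
M3 S824
G01 X148.30 Y89.02 F1261
G01 X154.49 Y79.33
G01 X162.16 Y62.24
G01 X166.85 Y43.65
G01 X164.04 Y29.50
M5
G0 X55.31 Y130.91
M3 S824
G01 X47.77 Y118.57 F1261
G01 X35.43 Y126.11
G01 X42.97 Y138.45
G01 X55.31 Y130.91
M5
G0 X64.74 Y98.01
M3 S824
G01 X141.91 Y98.01 F1261
G01 X141.91 Y71.88
G01 X64.74 Y71.88
G01 X64.74 Y98.01
M5
G0 X172.52 Y133.39
M3 S824
G01 X174.84 Y111.86 F1261
G01 X177.37 Y95.90
G01 X180.13 Y85.51
G01 X183.11 Y80.71
G01 X186.30 Y81.47
M5
G0 X0.00 Y0.00

Since the viewBox matches the mm dimensions, user units are millimetres directly. The only transform is the Y-flip y_m = 156.28 − y_svg.

Shape 1 is a cubic bezier drawn with `<path>`. Its stroke #008000 means cut at S824, F1261. After flipping Y the toolpath is (148.11,85.39) → (148.30,89.02) → (154.49,79.33) → (162.16,62.24) → (166.85,43.65) → (164.04,29.50).

Shape 2 is a regular polygon drawn with `<path>`. Its stroke #008000 means cut at S824, F1261. After flipping Y the toolpath is (55.31,130.91) → (47.77,118.57) → (35.43,126.11) → (42.97,138.45) → (55.31,130.91), returning to the start.

Shape 3 is a rectangle drawn with `<polygon>`. Its stroke #008000 means cut at S824, F1261. After flipping Y the toolpath is (64.74,98.01) → (141.91,98.01) → (141.91,71.88) → (64.74,71.88) → (64.74,98.01), returning to the start.

Shape 4 is a quadratic bezier drawn with `<path>`. Its stroke #008000 means cut at S824, F1261. After flipping Y the toolpath is (172.52,133.39) → (174.84,111.86) → (177.37,95.90) → (180.13,85.51) → (183.11,80.71) → (186.30,81.47).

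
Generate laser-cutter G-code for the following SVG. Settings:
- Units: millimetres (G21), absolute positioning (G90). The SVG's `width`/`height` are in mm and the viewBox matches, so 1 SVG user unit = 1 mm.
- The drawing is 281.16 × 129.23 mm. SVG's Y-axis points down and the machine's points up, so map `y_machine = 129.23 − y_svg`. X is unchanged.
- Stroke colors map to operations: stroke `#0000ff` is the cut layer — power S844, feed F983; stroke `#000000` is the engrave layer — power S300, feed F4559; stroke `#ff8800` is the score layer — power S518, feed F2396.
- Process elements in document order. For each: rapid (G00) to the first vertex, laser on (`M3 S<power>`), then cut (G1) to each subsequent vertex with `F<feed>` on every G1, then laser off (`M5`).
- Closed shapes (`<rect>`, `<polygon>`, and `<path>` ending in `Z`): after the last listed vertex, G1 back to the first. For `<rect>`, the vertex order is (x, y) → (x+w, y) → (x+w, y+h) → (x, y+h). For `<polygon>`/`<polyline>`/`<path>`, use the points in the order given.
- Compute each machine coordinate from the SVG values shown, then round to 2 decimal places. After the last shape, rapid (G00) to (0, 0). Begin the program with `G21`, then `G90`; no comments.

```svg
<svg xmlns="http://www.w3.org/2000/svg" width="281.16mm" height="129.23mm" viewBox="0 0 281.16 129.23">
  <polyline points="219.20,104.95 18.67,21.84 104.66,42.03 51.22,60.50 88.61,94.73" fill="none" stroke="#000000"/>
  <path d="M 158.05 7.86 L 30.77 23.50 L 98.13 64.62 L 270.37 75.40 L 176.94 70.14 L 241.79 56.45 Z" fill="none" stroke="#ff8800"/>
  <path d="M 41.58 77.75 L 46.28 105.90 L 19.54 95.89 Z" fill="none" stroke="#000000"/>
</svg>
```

viewBox `0 0 281.16 129.23` with mm width/height → 1 unit = 1 mm. Flip: y_m = 129.23 − y_svg.

**Shape 1** — `<polyline>` open polyline, stroke `#000000` → engrave (S300, F4559). Machine vertices: (219.20,24.28) → (18.67,107.39) → (104.66,87.20) → (51.22,68.73) → (88.61,34.50). Open path.

**Shape 2** — `<path>` closed polygon, stroke `#ff8800` → score (S518, F2396). Machine vertices: (158.05,121.37) → (30.77,105.73) → (98.13,64.61) → (270.37,53.83) → (176.94,59.09) → (241.79,72.78) → (158.05,121.37). Closed: final G1 returns to the first vertex.

**Shape 3** — `<path>` regular polygon, stroke `#000000` → engrave (S300, F4559). Machine vertices: (41.58,51.48) → (46.28,23.33) → (19.54,33.34) → (41.58,51.48). Closed: final G1 returns to the first vertex.

G21
G90
G00 X219.20 Y24.28
M3 S300
G1 X18.67 Y107.39 F4559
G1 X104.66 Y87.20 F4559
G1 X51.22 Y68.73 F4559
G1 X88.61 Y34.50 F4559
M5
G00 X158.05 Y121.37
M3 S518
G1 X30.77 Y105.73 F2396
G1 X98.13 Y64.61 F2396
G1 X270.37 Y53.83 F2396
G1 X176.94 Y59.09 F2396
G1 X241.79 Y72.78 F2396
G1 X158.05 Y121.37 F2396
M5
G00 X41.58 Y51.48
M3 S300
G1 X46.28 Y23.33 F4559
G1 X19.54 Y33.34 F4559
G1 X41.58 Y51.48 F4559
M5
G00 X0.00 Y0.00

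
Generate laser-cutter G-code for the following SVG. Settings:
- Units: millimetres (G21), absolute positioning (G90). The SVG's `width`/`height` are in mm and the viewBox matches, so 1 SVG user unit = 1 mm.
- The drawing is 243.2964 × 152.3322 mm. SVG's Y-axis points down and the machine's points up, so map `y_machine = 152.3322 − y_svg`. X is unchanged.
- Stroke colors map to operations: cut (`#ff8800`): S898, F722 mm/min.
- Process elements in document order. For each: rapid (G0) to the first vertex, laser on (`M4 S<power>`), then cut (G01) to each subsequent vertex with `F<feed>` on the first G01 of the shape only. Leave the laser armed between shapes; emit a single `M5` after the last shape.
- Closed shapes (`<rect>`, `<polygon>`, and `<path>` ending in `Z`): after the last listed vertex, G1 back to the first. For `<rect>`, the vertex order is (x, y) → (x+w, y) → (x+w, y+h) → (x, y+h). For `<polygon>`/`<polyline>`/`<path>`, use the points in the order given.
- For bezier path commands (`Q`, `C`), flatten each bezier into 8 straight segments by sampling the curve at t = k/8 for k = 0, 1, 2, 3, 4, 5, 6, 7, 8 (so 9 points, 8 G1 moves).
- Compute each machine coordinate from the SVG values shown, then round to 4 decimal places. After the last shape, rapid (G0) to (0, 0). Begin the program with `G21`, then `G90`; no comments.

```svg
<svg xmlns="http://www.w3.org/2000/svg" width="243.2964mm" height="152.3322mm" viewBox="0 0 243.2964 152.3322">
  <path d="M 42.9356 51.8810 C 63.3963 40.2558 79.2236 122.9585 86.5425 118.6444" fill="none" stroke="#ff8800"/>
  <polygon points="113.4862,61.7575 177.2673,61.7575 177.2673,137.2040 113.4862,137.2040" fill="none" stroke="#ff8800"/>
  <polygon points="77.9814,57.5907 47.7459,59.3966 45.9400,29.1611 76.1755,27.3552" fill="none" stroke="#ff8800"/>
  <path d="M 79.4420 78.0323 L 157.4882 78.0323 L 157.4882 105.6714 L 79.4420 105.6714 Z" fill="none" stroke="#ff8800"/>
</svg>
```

1 u = 1 mm; y_m = 152.3322 − y.

[1] `<path>` cubic bezier, #ff8800→cut S898 F722: (42.9356,100.4512) → (50.3836,100.7432) → (57.3518,94.3171) → (63.7948,83.2981) → (69.6672,69.8112) → (74.9236,55.9816) → (79.5185,43.9344) → (83.4066,35.7947) → (86.5425,33.6878)

[2] `<polygon>` rectangle, #ff8800→cut S898 F722: (113.4862,90.5747) → (177.2673,90.5747) → (177.2673,15.1282) → (113.4862,15.1282) → (113.4862,90.5747) (closed)

[3] `<polygon>` regular polygon, #ff8800→cut S898 F722: (77.9814,94.7415) → (47.7459,92.9356) → (45.9400,123.1711) → (76.1755,124.9770) → (77.9814,94.7415) (closed)

[4] `<path>` rectangle, #ff8800→cut S898 F722: (79.4420,74.2999) → (157.4882,74.2999) → (157.4882,46.6608) → (79.4420,46.6608) → (79.4420,74.2999) (closed)

G21
G90
G0 X42.9356 Y100.4512
M4 S898
G01 X50.3836 Y100.7432 F722
G01 X57.3518 Y94.3171
G01 X63.7948 Y83.2981
G01 X69.6672 Y69.8112
G01 X74.9236 Y55.9816
G01 X79.5185 Y43.9344
G01 X83.4066 Y35.7947
G01 X86.5425 Y33.6878
G0 X113.4862 Y90.5747
M4 S898
G01 X177.2673 Y90.5747 F722
G01 X177.2673 Y15.1282
G01 X113.4862 Y15.1282
G01 X113.4862 Y90.5747
G0 X77.9814 Y94.7415
M4 S898
G01 X47.7459 Y92.9356 F722
G01 X45.9400 Y123.1711
G01 X76.1755 Y124.9770
G01 X77.9814 Y94.7415
G0 X79.4420 Y74.2999
M4 S898
G01 X157.4882 Y74.2999 F722
G01 X157.4882 Y46.6608
G01 X79.4420 Y46.6608
G01 X79.4420 Y74.2999
M5
G0 X0.0000 Y0.0000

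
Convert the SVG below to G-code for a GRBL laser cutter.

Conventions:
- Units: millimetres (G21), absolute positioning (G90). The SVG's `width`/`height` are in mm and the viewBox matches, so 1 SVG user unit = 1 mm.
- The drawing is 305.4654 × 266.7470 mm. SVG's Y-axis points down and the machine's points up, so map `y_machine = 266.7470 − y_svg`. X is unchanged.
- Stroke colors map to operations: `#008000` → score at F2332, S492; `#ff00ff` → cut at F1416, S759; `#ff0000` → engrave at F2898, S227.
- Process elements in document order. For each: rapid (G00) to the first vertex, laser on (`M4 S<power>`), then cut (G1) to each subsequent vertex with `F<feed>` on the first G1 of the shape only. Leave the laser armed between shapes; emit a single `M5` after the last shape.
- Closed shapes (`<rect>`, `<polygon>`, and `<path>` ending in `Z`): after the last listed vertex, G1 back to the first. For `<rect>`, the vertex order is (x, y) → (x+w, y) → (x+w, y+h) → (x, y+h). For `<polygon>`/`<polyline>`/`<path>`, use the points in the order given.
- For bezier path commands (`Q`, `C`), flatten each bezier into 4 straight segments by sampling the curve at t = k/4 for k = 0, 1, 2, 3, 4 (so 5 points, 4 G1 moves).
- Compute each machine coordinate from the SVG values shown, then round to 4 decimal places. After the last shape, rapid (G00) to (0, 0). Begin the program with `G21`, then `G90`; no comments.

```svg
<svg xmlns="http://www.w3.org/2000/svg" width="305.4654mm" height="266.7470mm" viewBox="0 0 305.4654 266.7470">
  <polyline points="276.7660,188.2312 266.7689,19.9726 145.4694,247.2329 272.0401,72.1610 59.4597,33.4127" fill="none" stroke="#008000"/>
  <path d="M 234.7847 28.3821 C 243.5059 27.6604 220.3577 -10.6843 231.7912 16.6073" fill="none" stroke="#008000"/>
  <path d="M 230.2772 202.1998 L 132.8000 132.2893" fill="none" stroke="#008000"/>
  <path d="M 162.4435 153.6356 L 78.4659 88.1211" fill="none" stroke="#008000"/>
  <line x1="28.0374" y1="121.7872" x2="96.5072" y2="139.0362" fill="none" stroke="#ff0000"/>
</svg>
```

G21
G90
G00 X276.7660 Y78.5158
M4 S492
G1 X266.7689 Y246.7744 F2332
G1 X145.4694 Y19.5141
G1 X272.0401 Y194.5860
G1 X59.4597 Y233.3343
G00 X234.7847 Y238.3649
M4 S492
G1 X236.3884 Y244.3471 F2332
G1 X232.2708 Y254.7573
G1 X228.6618 Y259.9150
G1 X231.7912 Y250.1397
G00 X230.2772 Y64.5472
M4 S492
G1 X132.8000 Y134.4577 F2332
G00 X162.4435 Y113.1114
M4 S492
G1 X78.4659 Y178.6259 F2332
G00 X28.0374 Y144.9598
M4 S227
G1 X96.5072 Y127.7108 F2898
M5
G00 X0.0000 Y0.0000

1 u = 1 mm; y_m = 266.7470 − y.

[1] `<polyline>` open polyline, #008000→score S492 F2332: (276.7660,78.5158) → (266.7689,246.7744) → (145.4694,19.5141) → (272.0401,194.5860) → (59.4597,233.3343)

[2] `<path>` cubic bezier, #008000→score S492 F2332: (234.7847,238.3649) → (236.3884,244.3471) → (232.2708,254.7573) → (228.6618,259.9150) → (231.7912,250.1397)

[3] `<path>` line segment, #008000→score S492 F2332: (230.2772,64.5472) → (132.8000,134.4577)

[4] `<path>` line segment, #008000→score S492 F2332: (162.4435,113.1114) → (78.4659,178.6259)

[5] `<line>` line segment, #ff0000→engrave S227 F2898: (28.0374,144.9598) → (96.5072,127.7108)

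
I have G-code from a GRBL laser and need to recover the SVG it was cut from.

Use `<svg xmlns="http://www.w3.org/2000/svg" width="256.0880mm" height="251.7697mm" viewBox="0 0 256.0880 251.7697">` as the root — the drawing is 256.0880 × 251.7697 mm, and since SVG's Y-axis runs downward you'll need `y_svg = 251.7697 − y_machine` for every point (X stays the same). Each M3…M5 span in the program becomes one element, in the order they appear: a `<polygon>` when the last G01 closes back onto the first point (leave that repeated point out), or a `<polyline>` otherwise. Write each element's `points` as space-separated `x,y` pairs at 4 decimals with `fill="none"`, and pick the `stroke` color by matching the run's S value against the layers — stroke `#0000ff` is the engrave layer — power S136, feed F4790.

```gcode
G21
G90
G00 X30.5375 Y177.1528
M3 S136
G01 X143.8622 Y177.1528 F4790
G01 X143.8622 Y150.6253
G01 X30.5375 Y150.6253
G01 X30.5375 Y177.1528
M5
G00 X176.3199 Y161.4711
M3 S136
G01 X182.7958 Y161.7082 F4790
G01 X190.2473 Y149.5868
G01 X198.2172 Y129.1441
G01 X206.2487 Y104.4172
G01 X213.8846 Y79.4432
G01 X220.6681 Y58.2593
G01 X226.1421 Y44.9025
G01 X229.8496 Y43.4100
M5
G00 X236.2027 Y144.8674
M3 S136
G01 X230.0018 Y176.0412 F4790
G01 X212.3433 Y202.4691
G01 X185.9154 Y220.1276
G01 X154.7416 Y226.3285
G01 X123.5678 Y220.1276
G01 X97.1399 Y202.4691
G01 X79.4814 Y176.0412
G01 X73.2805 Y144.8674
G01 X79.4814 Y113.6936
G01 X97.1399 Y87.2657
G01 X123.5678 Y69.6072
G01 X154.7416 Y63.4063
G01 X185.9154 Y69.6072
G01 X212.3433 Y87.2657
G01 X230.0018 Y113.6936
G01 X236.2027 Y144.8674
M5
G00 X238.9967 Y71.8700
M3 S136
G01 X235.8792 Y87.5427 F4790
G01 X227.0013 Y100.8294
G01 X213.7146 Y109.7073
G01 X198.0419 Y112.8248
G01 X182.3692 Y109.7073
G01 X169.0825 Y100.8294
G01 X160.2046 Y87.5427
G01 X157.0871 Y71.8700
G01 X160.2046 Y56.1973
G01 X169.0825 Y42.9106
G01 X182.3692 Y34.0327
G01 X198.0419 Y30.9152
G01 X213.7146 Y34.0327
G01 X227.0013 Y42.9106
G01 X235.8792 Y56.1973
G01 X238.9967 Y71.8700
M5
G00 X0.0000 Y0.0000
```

<svg xmlns="http://www.w3.org/2000/svg" width="256.0880mm" height="251.7697mm" viewBox="0 0 256.0880 251.7697">
  <polygon points="30.5375,74.6169 143.8622,74.6169 143.8622,101.1444 30.5375,101.1444" fill="none" stroke="#0000ff"/>
  <polyline points="176.3199,90.2986 182.7958,90.0615 190.2473,102.1829 198.2172,122.6256 206.2487,147.3525 213.8846,172.3265 220.6681,193.5104 226.1421,206.8672 229.8496,208.3597" fill="none" stroke="#0000ff"/>
  <polygon points="236.2027,106.9023 230.0018,75.7285 212.3433,49.3006 185.9154,31.6421 154.7416,25.4412 123.5678,31.6421 97.1399,49.3006 79.4814,75.7285 73.2805,106.9023 79.4814,138.0761 97.1399,164.5040 123.5678,182.1625 154.7416,188.3634 185.9154,182.1625 212.3433,164.5040 230.0018,138.0761" fill="none" stroke="#0000ff"/>
  <polygon points="238.9967,179.8997 235.8792,164.2270 227.0013,150.9403 213.7146,142.0624 198.0419,138.9449 182.3692,142.0624 169.0825,150.9403 160.2046,164.2270 157.0871,179.8997 160.2046,195.5724 169.0825,208.8591 182.3692,217.7370 198.0419,220.8545 213.7146,217.7370 227.0013,208.8591 235.8792,195.5724" fill="none" stroke="#0000ff"/>
</svg>

Each laser-on run becomes one SVG element. Flip Y back into SVG space with y_svg = 251.7697 − y_machine. Every run uses S136, so all elements get stroke `#0000ff` (engrave).

Run 1: The run returns to its start, so emit a `<polygon>` with points (Y-flipped): 30.5375,74.6169 143.8622,74.6169 143.8622,101.1444 30.5375,101.1444.

Run 2: The run is open, so emit a `<polyline>` with points (Y-flipped): 176.3199,90.2986 182.7958,90.0615 190.2473,102.1829 198.2172,122.6256 206.2487,147.3525 213.8846,172.3265 220.6681,193.5104 226.1421,206.8672 229.8496,208.3597.

Run 3: The run returns to its start, so emit a `<polygon>` with points (Y-flipped): 236.2027,106.9023 230.0018,75.7285 212.3433,49.3006 185.9154,31.6421 154.7416,25.4412 123.5678,31.6421 97.1399,49.3006 79.4814,75.7285 73.2805,106.9023 79.4814,138.0761 97.1399,164.5040 123.5678,182.1625 154.7416,188.3634 185.9154,182.1625 212.3433,164.5040 230.0018,138.0761.

Run 4: The run returns to its start, so emit a `<polygon>` with points (Y-flipped): 238.9967,179.8997 235.8792,164.2270 227.0013,150.9403 213.7146,142.0624 198.0419,138.9449 182.3692,142.0624 169.0825,150.9403 160.2046,164.2270 157.0871,179.8997 160.2046,195.5724 169.0825,208.8591 182.3692,217.7370 198.0419,220.8545 213.7146,217.7370 227.0013,208.8591 235.8792,195.5724.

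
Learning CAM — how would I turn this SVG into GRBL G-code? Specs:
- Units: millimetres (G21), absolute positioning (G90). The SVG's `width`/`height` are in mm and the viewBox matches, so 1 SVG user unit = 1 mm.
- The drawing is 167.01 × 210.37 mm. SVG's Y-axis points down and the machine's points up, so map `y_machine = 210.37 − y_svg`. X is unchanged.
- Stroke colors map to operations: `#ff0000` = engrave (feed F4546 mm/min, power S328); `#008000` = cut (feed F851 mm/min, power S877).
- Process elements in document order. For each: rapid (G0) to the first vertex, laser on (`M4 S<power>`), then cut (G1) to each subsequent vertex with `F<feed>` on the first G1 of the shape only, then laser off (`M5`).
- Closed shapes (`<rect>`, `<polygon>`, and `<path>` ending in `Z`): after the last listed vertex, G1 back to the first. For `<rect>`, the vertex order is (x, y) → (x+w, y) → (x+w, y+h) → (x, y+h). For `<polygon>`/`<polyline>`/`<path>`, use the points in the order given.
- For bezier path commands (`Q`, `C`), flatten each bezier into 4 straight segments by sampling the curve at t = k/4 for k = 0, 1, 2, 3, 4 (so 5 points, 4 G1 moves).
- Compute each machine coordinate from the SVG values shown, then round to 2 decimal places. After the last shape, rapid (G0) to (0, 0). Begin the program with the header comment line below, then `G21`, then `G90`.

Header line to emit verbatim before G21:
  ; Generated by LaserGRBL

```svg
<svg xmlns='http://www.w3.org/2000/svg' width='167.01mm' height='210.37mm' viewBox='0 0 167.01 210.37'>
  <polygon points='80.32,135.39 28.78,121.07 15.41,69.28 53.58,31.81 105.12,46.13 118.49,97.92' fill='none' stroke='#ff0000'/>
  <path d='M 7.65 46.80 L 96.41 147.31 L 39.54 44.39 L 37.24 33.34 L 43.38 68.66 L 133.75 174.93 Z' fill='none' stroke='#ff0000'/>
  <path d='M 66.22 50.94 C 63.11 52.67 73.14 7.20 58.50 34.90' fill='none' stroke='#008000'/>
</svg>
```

1 u = 1 mm; y_m = 210.37 − y.

[1] `<polygon>` regular polygon, #ff0000→engrave S328 F4546: (80.32,74.98) → (28.78,89.30) → (15.41,141.09) → (53.58,178.56) → (105.12,164.24) → (118.49,112.45) → (80.32,74.98) (closed)

[2] `<path>` closed polygon, #ff0000→engrave S328 F4546: (7.65,163.57) → (96.41,63.06) → (39.54,165.98) → (37.24,177.03) → (43.38,141.71) → (133.75,35.44) → (7.65,163.57) (closed)

[3] `<path>` cubic bezier, #008000→cut S877 F851: (66.22,159.43) → (65.76,165.10) → (66.68,177.19) → (65.45,184.41) → (58.50,175.47)

; Generated by LaserGRBL
G21
G90
G0 X80.32 Y74.98
M4 S328
G1 X28.78 Y89.30 F4546
G1 X15.41 Y141.09
G1 X53.58 Y178.56
G1 X105.12 Y164.24
G1 X118.49 Y112.45
G1 X80.32 Y74.98
M5
G0 X7.65 Y163.57
M4 S328
G1 X96.41 Y63.06 F4546
G1 X39.54 Y165.98
G1 X37.24 Y177.03
G1 X43.38 Y141.71
G1 X133.75 Y35.44
G1 X7.65 Y163.57
M5
G0 X66.22 Y159.43
M4 S877
G1 X65.76 Y165.10 F851
G1 X66.68 Y177.19
G1 X65.45 Y184.41
G1 X58.50 Y175.47
M5
G0 X0.00 Y0.00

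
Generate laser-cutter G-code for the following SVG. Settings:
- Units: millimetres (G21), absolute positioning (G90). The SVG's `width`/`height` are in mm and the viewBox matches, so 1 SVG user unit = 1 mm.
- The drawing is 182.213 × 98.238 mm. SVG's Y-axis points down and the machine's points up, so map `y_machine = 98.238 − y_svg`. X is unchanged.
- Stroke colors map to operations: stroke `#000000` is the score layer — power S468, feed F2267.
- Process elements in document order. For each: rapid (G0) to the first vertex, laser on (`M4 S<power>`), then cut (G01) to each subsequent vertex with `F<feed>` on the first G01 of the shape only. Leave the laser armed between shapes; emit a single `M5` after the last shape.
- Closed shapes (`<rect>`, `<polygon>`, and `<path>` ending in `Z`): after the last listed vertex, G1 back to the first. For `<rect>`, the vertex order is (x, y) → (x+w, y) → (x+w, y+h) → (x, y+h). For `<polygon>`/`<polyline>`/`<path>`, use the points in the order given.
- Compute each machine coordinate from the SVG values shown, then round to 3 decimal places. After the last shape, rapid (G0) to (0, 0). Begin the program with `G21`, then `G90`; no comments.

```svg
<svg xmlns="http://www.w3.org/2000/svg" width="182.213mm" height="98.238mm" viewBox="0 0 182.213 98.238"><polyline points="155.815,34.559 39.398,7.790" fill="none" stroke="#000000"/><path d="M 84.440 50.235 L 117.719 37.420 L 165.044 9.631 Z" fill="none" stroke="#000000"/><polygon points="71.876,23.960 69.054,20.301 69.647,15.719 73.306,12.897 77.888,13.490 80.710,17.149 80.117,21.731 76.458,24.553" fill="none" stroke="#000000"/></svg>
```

Since the viewBox matches the mm dimensions, user units are millimetres directly. The only transform is the Y-flip y_m = 98.238 − y_svg.

Shape 1 is a line segment drawn with `<polyline>`. Its stroke #000000 means score at S468, F2267. After flipping Y the toolpath is (155.815,63.679) → (39.398,90.448).

Shape 2 is a closed polygon drawn with `<path>`. Its stroke #000000 means score at S468, F2267. After flipping Y the toolpath is (84.440,48.003) → (117.719,60.818) → (165.044,88.607) → (84.440,48.003), returning to the start.

Shape 3 is a regular polygon drawn with `<polygon>`. Its stroke #000000 means score at S468, F2267. After flipping Y the toolpath is (71.876,74.278) → (69.054,77.937) → (69.647,82.519) → (73.306,85.341) → (77.888,84.748) → (80.710,81.089) → (80.117,76.507) → (76.458,73.685) → (71.876,74.278), returning to the start.

G21
G90
G0 X155.815 Y63.679
M4 S468
G01 X39.398 Y90.448 F2267
G0 X84.440 Y48.003
M4 S468
G01 X117.719 Y60.818 F2267
G01 X165.044 Y88.607
G01 X84.440 Y48.003
G0 X71.876 Y74.278
M4 S468
G01 X69.054 Y77.937 F2267
G01 X69.647 Y82.519
G01 X73.306 Y85.341
G01 X77.888 Y84.748
G01 X80.710 Y81.089
G01 X80.117 Y76.507
G01 X76.458 Y73.685
G01 X71.876 Y74.278
M5
G0 X0.000 Y0.000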